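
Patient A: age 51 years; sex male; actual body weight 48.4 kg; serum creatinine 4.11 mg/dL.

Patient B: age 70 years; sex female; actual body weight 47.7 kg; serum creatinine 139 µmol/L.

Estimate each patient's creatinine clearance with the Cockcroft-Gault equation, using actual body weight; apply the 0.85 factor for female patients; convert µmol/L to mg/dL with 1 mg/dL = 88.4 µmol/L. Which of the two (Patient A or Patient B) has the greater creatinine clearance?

Patient A: CrCl = (140 − 51) × 48.4 / (72 × 4.11) = 4307.6 / 295.92 ≈ 14.6 mL/min
Patient B: SCr = 139 / 88.4 = 1.572 mg/dL
Patient B: CrCl = (140 − 70) × 47.7 / (72 × 1.572) × 0.85 = 3339.0 / 113.18 × 0.85 ≈ 25.1 mL/min
14.6 vs 25.1 mL/min → Patient B is higher.

Patient B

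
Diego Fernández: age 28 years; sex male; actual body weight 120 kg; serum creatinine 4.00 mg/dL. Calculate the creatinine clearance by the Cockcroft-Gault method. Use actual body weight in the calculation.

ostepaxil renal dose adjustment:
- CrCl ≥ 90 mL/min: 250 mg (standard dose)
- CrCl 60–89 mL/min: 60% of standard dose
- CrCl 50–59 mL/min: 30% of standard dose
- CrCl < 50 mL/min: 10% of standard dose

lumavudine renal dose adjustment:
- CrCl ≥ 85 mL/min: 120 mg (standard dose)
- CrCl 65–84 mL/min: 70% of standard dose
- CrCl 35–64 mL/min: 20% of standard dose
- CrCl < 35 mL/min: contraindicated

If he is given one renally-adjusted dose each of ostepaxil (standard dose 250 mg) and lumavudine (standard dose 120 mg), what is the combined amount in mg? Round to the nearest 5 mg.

50 mg

CrCl = (140 − 28) × 120 / (72 × 4) = 13440.0 / 288.00 ≈ 46.7 mL/min
CrCl ≈ 47 mL/min.
ostepaxil: < 50 mL/min → 10% of 250 mg = 25 mg.
lumavudine: 35–64 mL/min → 20% of 120 mg = 24 mg.
Total = 25 + 24 = 49 mg.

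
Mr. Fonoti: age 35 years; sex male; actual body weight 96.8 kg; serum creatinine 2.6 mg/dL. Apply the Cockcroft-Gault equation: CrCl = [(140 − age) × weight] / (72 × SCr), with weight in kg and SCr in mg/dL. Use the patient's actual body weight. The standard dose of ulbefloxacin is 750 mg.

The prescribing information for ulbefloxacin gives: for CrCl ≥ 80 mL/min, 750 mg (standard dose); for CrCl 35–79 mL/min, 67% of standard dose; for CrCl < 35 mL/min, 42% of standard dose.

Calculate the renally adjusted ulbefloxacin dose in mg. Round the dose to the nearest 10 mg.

500 mg

CrCl = (140 − 35) × 96.8 / (72 × 2.6) = 10164.0 / 187.20 ≈ 54.3 mL/min
CrCl ≈ 54 mL/min → bracket 35–79 mL/min.
67% of 750 mg = 502.5 mg → 500 mg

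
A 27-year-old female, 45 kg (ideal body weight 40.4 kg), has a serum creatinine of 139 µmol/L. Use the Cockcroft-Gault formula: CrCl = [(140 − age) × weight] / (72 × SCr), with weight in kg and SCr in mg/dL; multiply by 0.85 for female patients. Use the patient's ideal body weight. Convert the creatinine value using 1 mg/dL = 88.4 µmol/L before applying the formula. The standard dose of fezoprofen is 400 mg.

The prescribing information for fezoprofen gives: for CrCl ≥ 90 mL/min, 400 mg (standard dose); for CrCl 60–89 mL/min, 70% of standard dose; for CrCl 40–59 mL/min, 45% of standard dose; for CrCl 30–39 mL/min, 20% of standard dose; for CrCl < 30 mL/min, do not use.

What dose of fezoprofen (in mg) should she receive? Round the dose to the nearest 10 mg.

SCr = 139 / 88.4 = 1.572 mg/dL
CrCl = (140 − 27) × 40.4 / (72 × 1.572) × 0.85 = 4565.2 / 113.18 × 0.85 ≈ 34.3 mL/min
CrCl ≈ 34 mL/min → bracket 30–39 mL/min.
20% of 400 mg = 80 mg

80 mg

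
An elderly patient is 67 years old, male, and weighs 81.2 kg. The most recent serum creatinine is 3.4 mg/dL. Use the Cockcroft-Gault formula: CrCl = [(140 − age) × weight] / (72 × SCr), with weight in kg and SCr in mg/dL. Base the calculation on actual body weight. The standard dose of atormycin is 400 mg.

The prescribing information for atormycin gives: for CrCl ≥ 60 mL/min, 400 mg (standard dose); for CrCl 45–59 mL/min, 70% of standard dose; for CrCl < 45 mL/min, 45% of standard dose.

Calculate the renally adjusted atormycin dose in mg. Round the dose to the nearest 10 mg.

180 mg

CrCl = (140 − 67) × 81.2 / (72 × 3.4) = 5927.6 / 244.80 ≈ 24.2 mL/min
CrCl ≈ 24 mL/min → bracket < 45 mL/min.
45% of 400 mg = 180 mg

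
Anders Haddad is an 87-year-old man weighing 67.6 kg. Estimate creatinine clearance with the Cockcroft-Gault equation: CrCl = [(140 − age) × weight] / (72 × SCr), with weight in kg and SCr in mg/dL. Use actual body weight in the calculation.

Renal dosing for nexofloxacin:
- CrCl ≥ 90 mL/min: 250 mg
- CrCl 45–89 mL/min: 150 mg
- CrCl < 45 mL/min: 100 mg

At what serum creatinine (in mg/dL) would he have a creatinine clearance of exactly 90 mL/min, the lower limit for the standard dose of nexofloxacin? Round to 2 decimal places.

Standard dose requires CrCl ≥ 90 mL/min.
Set (140 − 87) × 67.6 / (72 × SCr) = 90
SCr = (140 − 87) × 67.6 / (72 × 90) = 0.553 mg/dL

0.55 mg/dL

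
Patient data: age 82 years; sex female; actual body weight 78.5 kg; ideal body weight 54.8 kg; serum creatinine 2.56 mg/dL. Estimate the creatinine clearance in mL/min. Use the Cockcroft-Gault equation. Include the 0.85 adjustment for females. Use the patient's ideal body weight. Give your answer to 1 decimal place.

CrCl = (140 − 82) × 54.8 / (72 × 2.56) × 0.85 = 3178.4 / 184.32 × 0.85 ≈ 14.7 mL/min

14.7 mL/min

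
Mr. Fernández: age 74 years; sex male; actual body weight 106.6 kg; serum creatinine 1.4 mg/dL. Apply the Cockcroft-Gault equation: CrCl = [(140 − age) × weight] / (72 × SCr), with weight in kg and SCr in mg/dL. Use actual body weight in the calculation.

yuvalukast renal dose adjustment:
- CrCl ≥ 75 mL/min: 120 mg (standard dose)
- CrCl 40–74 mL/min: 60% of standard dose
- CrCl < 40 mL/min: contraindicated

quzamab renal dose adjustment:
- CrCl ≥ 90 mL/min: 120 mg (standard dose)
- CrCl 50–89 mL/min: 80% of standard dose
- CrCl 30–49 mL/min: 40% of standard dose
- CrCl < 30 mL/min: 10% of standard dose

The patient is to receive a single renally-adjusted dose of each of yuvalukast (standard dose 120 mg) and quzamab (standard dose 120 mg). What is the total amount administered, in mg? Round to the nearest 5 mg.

170 mg

CrCl = (140 − 74) × 106.6 / (72 × 1.4) = 7035.6 / 100.80 ≈ 69.8 mL/min
CrCl ≈ 70 mL/min.
yuvalukast: 40–74 mL/min → 60% of 120 mg = 72 mg.
quzamab: 50–89 mL/min → 80% of 120 mg = 96 mg.
Total = 72 + 96 = 168 mg.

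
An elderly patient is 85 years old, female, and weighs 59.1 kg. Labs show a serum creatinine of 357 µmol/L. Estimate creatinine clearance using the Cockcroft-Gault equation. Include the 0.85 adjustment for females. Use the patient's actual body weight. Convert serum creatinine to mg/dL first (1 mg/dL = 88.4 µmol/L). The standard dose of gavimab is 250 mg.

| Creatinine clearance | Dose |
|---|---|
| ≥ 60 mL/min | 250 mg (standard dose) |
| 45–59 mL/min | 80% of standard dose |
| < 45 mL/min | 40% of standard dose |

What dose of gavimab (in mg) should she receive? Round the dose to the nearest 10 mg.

100 mg

SCr = 357 / 88.4 = 4.038 mg/dL
CrCl = (140 − 85) × 59.1 / (72 × 4.038) × 0.85 = 3250.5 / 290.74 × 0.85 ≈ 9.5 mL/min
CrCl ≈ 10 mL/min → bracket < 45 mL/min.
40% of 250 mg = 100 mg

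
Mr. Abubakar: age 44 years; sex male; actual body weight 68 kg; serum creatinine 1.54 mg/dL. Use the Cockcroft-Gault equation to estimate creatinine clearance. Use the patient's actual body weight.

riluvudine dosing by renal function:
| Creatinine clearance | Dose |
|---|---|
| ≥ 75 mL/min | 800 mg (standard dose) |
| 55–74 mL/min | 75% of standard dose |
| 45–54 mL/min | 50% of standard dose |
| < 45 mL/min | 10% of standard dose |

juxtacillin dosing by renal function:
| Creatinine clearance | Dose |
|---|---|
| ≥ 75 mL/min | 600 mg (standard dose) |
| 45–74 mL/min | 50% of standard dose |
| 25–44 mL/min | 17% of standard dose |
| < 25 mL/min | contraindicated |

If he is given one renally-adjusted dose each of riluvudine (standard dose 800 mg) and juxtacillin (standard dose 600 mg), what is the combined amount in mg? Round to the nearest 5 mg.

CrCl = (140 − 44) × 68 / (72 × 1.54) = 6528.0 / 110.88 ≈ 58.9 mL/min
CrCl ≈ 59 mL/min.
riluvudine: 55–74 mL/min → 75% of 800 mg = 600 mg.
juxtacillin: 45–74 mL/min → 50% of 600 mg = 300 mg.
Total = 600 + 300 = 900 mg.

900 mg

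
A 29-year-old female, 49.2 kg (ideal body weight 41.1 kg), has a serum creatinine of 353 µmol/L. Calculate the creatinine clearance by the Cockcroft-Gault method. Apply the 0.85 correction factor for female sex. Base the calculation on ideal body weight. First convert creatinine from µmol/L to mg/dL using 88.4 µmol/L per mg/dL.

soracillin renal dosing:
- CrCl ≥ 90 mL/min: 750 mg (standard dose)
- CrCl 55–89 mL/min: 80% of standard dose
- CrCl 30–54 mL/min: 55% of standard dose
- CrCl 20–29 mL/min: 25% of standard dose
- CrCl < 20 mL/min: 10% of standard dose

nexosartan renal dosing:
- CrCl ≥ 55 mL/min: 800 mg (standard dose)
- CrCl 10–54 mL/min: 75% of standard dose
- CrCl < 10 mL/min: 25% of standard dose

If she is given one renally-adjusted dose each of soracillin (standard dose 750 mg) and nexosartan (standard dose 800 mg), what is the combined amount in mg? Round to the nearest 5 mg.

SCr = 353 / 88.4 = 3.993 mg/dL
CrCl = (140 − 29) × 41.1 / (72 × 3.993) × 0.85 = 4562.1 / 287.50 × 0.85 ≈ 13.5 mL/min
CrCl ≈ 13 mL/min.
soracillin: < 20 mL/min → 10% of 750 mg = 75 mg.
nexosartan: 10–54 mL/min → 75% of 800 mg = 600 mg.
Total = 75 + 600 = 675 mg.

675 mg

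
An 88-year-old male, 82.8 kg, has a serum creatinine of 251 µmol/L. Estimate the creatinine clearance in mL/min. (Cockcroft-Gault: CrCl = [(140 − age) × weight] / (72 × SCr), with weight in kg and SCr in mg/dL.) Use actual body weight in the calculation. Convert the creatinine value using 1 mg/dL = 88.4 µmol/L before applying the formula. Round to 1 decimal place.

SCr = 251 / 88.4 = 2.839 mg/dL
CrCl = (140 − 88) × 82.8 / (72 × 2.839) = 4305.6 / 204.41 ≈ 21.1 mL/min

21.1 mL/min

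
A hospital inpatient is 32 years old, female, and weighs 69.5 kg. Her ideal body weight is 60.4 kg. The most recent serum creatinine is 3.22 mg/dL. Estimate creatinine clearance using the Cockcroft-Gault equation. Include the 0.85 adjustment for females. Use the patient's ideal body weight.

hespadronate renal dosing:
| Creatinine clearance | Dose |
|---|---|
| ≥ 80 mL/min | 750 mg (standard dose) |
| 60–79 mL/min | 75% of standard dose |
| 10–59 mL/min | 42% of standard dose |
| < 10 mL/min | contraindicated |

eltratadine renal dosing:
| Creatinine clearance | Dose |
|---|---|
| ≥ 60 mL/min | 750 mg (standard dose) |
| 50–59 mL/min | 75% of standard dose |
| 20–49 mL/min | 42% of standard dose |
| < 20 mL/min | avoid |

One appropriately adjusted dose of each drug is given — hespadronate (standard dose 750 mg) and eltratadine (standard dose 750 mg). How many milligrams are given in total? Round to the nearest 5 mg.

CrCl = (140 − 32) × 60.4 / (72 × 3.22) × 0.85 = 6523.2 / 231.84 × 0.85 ≈ 23.9 mL/min
CrCl ≈ 24 mL/min.
hespadronate: 10–59 mL/min → 42% of 750 mg = 315 mg.
eltratadine: 20–49 mL/min → 42% of 750 mg = 315 mg.
Total = 315 + 315 = 630 mg.

630 mg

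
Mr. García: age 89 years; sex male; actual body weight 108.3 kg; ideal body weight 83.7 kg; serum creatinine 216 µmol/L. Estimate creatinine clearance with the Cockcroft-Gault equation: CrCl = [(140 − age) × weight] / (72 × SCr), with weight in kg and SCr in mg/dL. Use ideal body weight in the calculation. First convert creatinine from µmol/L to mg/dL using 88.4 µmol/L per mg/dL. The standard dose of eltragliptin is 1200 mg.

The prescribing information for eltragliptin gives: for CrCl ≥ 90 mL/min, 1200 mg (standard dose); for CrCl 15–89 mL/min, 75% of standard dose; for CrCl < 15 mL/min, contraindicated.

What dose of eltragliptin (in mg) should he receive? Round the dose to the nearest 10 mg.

900 mg

SCr = 216 / 88.4 = 2.443 mg/dL
CrCl = (140 − 89) × 83.7 / (72 × 2.443) = 4268.7 / 175.90 ≈ 24.3 mL/min
CrCl ≈ 24 mL/min → bracket 15–89 mL/min.
75% of 1200 mg = 900 mg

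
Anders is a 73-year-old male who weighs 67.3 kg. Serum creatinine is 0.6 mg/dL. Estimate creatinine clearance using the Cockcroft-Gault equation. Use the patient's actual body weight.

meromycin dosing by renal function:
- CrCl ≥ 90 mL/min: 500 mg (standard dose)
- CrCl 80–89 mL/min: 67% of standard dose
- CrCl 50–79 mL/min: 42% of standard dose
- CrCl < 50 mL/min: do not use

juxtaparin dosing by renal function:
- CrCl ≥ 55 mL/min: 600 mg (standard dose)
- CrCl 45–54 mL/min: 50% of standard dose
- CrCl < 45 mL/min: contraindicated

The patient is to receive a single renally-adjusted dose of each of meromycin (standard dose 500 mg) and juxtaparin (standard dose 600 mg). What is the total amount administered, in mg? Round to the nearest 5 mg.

1100 mg

CrCl = (140 − 73) × 67.3 / (72 × 0.6) = 4509.1 / 43.20 ≈ 104.4 mL/min
CrCl ≈ 104 mL/min.
meromycin: ≥ 90 mL/min → 100% of 500 mg = 500 mg.
juxtaparin: ≥ 55 mL/min → 100% of 600 mg = 600 mg.
Total = 500 + 600 = 1100 mg.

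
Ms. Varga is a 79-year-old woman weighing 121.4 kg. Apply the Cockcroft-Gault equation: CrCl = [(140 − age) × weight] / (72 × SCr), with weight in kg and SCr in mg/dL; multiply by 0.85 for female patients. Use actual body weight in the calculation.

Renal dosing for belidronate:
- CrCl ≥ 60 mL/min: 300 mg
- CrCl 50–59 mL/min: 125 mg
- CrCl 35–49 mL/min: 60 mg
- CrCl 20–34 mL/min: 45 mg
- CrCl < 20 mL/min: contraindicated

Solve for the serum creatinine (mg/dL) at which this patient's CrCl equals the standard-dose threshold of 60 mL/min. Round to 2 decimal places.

1.46 mg/dL

Standard dose requires CrCl ≥ 60 mL/min.
Set (140 − 79) × 121.4 × 0.85 / (72 × SCr) = 60
SCr = (140 − 79) × 121.4 × 0.85 / (72 × 60) = 1.457 mg/dL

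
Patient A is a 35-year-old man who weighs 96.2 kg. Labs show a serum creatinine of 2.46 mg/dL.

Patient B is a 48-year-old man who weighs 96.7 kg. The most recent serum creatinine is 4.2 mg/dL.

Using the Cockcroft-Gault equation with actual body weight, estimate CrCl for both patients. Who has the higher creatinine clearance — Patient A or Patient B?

Patient A

Patient A: CrCl = (140 − 35) × 96.2 / (72 × 2.46) = 10101.0 / 177.12 ≈ 57.0 mL/min
Patient B: CrCl = (140 − 48) × 96.7 / (72 × 4.2) = 8896.4 / 302.40 ≈ 29.4 mL/min
57.0 vs 29.4 mL/min → Patient A is higher.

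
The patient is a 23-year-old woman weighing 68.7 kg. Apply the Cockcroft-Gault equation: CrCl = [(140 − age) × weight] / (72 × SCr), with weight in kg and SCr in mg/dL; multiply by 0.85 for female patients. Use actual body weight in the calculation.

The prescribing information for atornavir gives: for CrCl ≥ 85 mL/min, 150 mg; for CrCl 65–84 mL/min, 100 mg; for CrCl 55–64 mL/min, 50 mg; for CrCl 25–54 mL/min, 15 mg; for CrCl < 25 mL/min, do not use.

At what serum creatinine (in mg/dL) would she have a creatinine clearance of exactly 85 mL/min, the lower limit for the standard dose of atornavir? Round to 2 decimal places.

Standard dose requires CrCl ≥ 85 mL/min.
Set (140 − 23) × 68.7 × 0.85 / (72 × SCr) = 85
SCr = (140 − 23) × 68.7 × 0.85 / (72 × 85) = 1.116 mg/dL

1.12 mg/dL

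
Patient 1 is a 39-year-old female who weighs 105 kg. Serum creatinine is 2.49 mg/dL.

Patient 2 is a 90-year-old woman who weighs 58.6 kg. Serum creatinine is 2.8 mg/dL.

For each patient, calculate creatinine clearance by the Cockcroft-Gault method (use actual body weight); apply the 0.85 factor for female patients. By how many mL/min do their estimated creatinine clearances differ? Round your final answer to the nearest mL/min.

Patient 1: CrCl = (140 − 39) × 105 / (72 × 2.49) × 0.85 = 10605.0 / 179.28 × 0.85 ≈ 50.3 mL/min
Patient 2: CrCl = (140 − 90) × 58.6 / (72 × 2.8) × 0.85 = 2930.0 / 201.60 × 0.85 ≈ 12.4 mL/min
|50.3 − 12.4| = 37.9 mL/min

38 mL/min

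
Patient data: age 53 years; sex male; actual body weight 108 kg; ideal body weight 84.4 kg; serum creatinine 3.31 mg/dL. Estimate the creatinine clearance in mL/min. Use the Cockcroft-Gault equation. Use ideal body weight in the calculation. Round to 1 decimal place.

30.8 mL/min

CrCl = (140 − 53) × 84.4 / (72 × 3.31) = 7342.8 / 238.32 ≈ 30.8 mL/min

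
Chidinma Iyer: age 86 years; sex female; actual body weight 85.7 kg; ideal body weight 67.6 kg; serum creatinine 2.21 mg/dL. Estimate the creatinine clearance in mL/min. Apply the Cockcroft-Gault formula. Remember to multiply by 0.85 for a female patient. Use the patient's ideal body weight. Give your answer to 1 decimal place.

CrCl = (140 − 86) × 67.6 / (72 × 2.21) × 0.85 = 3650.4 / 159.12 × 0.85 ≈ 19.5 mL/min

19.5 mL/min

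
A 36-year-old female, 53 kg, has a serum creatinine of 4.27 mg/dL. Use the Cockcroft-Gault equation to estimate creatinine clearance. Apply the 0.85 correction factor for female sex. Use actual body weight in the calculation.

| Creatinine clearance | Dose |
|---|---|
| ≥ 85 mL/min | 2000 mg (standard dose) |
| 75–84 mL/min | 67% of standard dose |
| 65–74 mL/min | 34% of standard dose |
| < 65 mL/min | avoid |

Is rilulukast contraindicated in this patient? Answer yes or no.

yes

CrCl = (140 − 36) × 53 / (72 × 4.27) × 0.85 = 5512.0 / 307.44 × 0.85 ≈ 15.2 mL/min
CrCl ≈ 15 mL/min, which is < 65 mL/min.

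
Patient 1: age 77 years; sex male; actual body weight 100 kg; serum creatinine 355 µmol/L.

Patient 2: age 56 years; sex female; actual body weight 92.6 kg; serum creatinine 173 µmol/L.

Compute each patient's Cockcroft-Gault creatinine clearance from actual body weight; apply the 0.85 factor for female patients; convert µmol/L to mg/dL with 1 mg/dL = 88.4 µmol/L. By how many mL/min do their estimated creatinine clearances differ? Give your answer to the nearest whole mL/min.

25 mL/min

Patient 1: SCr = 355 / 88.4 = 4.016 mg/dL
Patient 1: CrCl = (140 − 77) × 100 / (72 × 4.016) = 6300.0 / 289.15 ≈ 21.8 mL/min
Patient 2: SCr = 173 / 88.4 = 1.957 mg/dL
Patient 2: CrCl = (140 − 56) × 92.6 / (72 × 1.957) × 0.85 = 7778.4 / 140.90 × 0.85 ≈ 46.9 mL/min
|21.8 − 46.9| = 25.1 mL/min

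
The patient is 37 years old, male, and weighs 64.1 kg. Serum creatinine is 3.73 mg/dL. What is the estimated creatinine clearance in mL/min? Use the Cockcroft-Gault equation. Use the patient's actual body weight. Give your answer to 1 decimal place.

24.6 mL/min

CrCl = (140 − 37) × 64.1 / (72 × 3.73) = 6602.3 / 268.56 ≈ 24.6 mL/min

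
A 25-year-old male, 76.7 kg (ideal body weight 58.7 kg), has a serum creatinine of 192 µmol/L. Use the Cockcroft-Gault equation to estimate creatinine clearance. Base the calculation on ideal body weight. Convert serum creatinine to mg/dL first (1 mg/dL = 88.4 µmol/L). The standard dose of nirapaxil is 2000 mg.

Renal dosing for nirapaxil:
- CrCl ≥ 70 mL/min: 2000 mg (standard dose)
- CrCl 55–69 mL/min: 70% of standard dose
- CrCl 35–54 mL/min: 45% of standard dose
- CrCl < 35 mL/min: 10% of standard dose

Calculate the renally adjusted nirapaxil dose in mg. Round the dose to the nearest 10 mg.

SCr = 192 / 88.4 = 2.172 mg/dL
CrCl = (140 − 25) × 58.7 / (72 × 2.172) = 6750.5 / 156.38 ≈ 43.2 mL/min
CrCl ≈ 43 mL/min → bracket 35–54 mL/min.
45% of 2000 mg = 900 mg

900 mg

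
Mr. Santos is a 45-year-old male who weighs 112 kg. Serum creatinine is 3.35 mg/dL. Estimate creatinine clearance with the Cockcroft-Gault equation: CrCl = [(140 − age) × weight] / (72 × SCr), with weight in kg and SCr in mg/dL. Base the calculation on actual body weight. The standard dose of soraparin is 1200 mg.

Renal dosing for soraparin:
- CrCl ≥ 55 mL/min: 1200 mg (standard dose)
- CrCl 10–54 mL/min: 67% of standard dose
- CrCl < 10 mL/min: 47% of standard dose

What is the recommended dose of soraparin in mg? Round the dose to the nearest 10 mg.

CrCl = (140 − 45) × 112 / (72 × 3.35) = 10640.0 / 241.20 ≈ 44.1 mL/min
CrCl ≈ 44 mL/min → bracket 10–54 mL/min.
67% of 1200 mg = 804 mg → 800 mg

800 mg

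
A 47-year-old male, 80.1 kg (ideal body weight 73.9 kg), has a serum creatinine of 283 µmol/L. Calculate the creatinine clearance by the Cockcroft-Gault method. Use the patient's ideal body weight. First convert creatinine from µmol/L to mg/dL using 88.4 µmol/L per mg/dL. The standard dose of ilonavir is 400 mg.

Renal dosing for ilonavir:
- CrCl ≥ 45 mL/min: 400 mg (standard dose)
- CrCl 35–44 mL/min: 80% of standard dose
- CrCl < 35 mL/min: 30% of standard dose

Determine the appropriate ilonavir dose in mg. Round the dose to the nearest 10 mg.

120 mg

SCr = 283 / 88.4 = 3.201 mg/dL
CrCl = (140 − 47) × 73.9 / (72 × 3.201) = 6872.7 / 230.47 ≈ 29.8 mL/min
CrCl ≈ 30 mL/min → bracket < 35 mL/min.
30% of 400 mg = 120 mg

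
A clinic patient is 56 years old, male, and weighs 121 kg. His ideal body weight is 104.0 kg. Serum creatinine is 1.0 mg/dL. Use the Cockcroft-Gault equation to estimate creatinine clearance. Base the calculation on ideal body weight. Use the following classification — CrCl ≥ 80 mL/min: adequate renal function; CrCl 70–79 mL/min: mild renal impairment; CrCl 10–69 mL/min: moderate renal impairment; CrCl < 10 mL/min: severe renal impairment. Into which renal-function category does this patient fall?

CrCl = (140 − 56) × 104 / (72 × 1) = 8736.0 / 72.00 ≈ 121.3 mL/min
121 mL/min falls in the 'adequate renal function' range.

adequate renal function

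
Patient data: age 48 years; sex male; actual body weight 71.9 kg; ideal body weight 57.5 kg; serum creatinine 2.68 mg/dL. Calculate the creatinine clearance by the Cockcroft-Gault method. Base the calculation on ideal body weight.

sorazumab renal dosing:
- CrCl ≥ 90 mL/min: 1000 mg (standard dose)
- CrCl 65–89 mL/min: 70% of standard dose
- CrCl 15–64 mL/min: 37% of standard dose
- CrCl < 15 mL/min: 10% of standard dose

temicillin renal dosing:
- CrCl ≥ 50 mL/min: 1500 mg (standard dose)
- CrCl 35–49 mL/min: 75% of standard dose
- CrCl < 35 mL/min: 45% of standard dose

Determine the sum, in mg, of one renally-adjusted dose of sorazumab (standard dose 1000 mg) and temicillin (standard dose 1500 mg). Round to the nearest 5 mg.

CrCl = (140 − 48) × 57.5 / (72 × 2.68) = 5290.0 / 192.96 ≈ 27.4 mL/min
CrCl ≈ 27 mL/min.
sorazumab: 15–64 mL/min → 37% of 1000 mg = 370 mg.
temicillin: < 35 mL/min → 45% of 1500 mg = 675 mg.
Total = 370 + 675 = 1045 mg.

1045 mg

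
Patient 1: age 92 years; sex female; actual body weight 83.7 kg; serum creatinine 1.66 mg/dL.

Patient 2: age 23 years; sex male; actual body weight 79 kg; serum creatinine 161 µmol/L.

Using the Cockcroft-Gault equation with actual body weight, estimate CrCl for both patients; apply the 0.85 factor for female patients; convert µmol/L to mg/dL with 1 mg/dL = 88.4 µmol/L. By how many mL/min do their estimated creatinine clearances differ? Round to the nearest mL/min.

Patient 1: CrCl = (140 − 92) × 83.7 / (72 × 1.66) × 0.85 = 4017.6 / 119.52 × 0.85 ≈ 28.6 mL/min
Patient 2: SCr = 161 / 88.4 = 1.821 mg/dL
Patient 2: CrCl = (140 − 23) × 79 / (72 × 1.821) = 9243.0 / 131.11 ≈ 70.5 mL/min
|28.6 − 70.5| = 41.9 mL/min

42 mL/min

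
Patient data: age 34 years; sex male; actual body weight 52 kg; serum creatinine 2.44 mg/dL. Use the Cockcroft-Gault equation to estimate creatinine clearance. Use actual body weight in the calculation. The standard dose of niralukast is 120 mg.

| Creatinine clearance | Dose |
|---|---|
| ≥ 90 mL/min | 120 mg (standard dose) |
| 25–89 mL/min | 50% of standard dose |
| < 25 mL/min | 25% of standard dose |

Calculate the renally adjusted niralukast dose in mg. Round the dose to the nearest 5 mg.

CrCl = (140 − 34) × 52 / (72 × 2.44) = 5512.0 / 175.68 ≈ 31.4 mL/min
CrCl ≈ 31 mL/min → bracket 25–89 mL/min.
50% of 120 mg = 60 mg

60 mg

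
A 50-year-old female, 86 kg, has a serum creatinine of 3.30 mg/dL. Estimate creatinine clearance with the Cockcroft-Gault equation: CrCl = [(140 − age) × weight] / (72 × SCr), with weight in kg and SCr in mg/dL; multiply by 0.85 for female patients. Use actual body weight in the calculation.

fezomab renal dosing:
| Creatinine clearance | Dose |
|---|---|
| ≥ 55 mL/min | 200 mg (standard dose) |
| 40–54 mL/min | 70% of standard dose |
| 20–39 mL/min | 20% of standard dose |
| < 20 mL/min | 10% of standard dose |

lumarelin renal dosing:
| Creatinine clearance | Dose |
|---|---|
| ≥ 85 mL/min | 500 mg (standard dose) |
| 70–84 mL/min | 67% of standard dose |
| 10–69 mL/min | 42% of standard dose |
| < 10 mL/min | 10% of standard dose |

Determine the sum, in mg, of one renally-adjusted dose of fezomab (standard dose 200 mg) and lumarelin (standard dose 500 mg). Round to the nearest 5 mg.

CrCl = (140 − 50) × 86 / (72 × 3.3) × 0.85 = 7740.0 / 237.60 × 0.85 ≈ 27.7 mL/min
CrCl ≈ 28 mL/min.
fezomab: 20–39 mL/min → 20% of 200 mg = 40 mg.
lumarelin: 10–69 mL/min → 42% of 500 mg = 210 mg.
Total = 40 + 210 = 250 mg.

250 mg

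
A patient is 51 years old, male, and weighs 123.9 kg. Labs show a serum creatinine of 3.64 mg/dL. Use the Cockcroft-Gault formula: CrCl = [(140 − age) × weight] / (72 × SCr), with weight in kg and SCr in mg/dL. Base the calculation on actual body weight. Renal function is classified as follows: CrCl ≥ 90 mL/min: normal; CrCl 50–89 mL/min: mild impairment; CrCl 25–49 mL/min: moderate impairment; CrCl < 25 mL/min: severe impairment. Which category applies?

moderate impairment

CrCl = (140 − 51) × 123.9 / (72 × 3.64) = 11027.1 / 262.08 ≈ 42.1 mL/min
42 mL/min falls in the 'moderate impairment' range.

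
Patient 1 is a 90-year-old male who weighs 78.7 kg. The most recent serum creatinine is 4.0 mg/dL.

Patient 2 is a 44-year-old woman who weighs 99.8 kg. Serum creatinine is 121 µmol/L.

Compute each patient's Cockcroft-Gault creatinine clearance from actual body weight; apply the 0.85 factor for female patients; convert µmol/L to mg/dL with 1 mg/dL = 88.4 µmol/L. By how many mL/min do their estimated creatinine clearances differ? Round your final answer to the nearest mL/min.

Patient 1: CrCl = (140 − 90) × 78.7 / (72 × 4) = 3935.0 / 288.00 ≈ 13.7 mL/min
Patient 2: SCr = 121 / 88.4 = 1.369 mg/dL
Patient 2: CrCl = (140 − 44) × 99.8 / (72 × 1.369) × 0.85 = 9580.8 / 98.57 × 0.85 ≈ 82.6 mL/min
|13.7 − 82.6| = 68.9 mL/min

69 mL/min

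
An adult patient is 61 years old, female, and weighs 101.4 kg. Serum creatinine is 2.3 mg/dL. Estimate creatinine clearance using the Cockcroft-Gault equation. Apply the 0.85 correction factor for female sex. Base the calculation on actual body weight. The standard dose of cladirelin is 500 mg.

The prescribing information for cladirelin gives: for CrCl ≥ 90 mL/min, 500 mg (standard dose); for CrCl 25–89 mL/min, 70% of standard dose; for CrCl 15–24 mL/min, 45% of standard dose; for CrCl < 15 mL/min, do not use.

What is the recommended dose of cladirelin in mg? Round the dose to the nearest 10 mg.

350 mg

CrCl = (140 − 61) × 101.4 / (72 × 2.3) × 0.85 = 8010.6 / 165.60 × 0.85 ≈ 41.1 mL/min
CrCl ≈ 41 mL/min → bracket 25–89 mL/min.
70% of 500 mg = 350 mg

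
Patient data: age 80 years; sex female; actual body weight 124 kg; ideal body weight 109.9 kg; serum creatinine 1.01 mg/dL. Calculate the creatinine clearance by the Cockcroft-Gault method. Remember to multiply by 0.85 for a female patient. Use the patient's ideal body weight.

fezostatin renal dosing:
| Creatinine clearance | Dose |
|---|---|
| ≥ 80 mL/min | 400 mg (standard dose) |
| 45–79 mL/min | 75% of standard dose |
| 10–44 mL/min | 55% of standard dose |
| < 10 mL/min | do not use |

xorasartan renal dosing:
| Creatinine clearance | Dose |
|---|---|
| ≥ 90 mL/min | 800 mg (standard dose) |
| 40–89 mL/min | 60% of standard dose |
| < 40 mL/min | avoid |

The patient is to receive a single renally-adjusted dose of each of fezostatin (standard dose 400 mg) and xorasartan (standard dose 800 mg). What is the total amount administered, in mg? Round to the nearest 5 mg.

780 mg

CrCl = (140 − 80) × 109.9 / (72 × 1.01) × 0.85 = 6594.0 / 72.72 × 0.85 ≈ 77.1 mL/min
CrCl ≈ 77 mL/min.
fezostatin: 45–79 mL/min → 75% of 400 mg = 300 mg.
xorasartan: 40–89 mL/min → 60% of 800 mg = 480 mg.
Total = 300 + 480 = 780 mg.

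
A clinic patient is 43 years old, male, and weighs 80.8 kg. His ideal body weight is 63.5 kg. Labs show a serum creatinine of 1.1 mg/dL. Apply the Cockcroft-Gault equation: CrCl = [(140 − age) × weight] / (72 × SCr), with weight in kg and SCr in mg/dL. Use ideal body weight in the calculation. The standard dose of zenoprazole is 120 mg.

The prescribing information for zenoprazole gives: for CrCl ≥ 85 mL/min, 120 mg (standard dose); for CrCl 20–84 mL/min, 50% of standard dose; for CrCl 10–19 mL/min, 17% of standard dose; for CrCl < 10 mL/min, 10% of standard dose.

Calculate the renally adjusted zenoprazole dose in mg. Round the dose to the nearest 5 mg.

CrCl = (140 − 43) × 63.5 / (72 × 1.1) = 6159.5 / 79.20 ≈ 77.8 mL/min
CrCl ≈ 78 mL/min → bracket 20–84 mL/min.
50% of 120 mg = 60 mg

60 mg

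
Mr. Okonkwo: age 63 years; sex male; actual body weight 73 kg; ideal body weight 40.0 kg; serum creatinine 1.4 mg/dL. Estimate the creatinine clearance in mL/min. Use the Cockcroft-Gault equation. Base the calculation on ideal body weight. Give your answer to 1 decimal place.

CrCl = (140 − 63) × 40 / (72 × 1.4) = 3080.0 / 100.80 ≈ 30.6 mL/min

30.6 mL/min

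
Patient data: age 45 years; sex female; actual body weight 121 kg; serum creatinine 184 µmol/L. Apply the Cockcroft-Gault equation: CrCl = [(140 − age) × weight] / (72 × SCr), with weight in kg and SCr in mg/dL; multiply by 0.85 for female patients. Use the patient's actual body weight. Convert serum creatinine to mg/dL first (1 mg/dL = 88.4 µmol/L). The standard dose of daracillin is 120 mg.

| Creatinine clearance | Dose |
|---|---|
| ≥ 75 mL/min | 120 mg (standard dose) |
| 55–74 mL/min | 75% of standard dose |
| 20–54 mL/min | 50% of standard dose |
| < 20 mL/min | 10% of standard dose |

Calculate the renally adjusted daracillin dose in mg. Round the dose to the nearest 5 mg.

SCr = 184 / 88.4 = 2.081 mg/dL
CrCl = (140 − 45) × 121 / (72 × 2.081) × 0.85 = 11495.0 / 149.83 × 0.85 ≈ 65.2 mL/min
CrCl ≈ 65 mL/min → bracket 55–74 mL/min.
75% of 120 mg = 90 mg

90 mg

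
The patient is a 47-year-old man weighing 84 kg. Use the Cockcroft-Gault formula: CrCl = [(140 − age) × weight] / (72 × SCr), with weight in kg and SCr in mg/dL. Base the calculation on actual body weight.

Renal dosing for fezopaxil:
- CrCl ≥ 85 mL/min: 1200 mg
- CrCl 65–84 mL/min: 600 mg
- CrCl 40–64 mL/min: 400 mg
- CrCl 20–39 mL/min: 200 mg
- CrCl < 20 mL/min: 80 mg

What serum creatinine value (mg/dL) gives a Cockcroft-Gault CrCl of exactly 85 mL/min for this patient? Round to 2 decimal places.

1.28 mg/dL

Standard dose requires CrCl ≥ 85 mL/min.
Set (140 − 47) × 84 / (72 × SCr) = 85
SCr = (140 − 47) × 84 / (72 × 85) = 1.276 mg/dL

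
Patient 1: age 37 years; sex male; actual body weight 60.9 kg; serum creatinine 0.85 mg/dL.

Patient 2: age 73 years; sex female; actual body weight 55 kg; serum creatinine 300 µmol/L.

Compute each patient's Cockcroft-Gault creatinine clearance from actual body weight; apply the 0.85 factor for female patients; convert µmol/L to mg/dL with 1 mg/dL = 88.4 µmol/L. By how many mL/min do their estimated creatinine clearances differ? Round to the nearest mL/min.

90 mL/min

Patient 1: CrCl = (140 − 37) × 60.9 / (72 × 0.85) = 6272.7 / 61.20 ≈ 102.5 mL/min
Patient 2: SCr = 300 / 88.4 = 3.394 mg/dL
Patient 2: CrCl = (140 − 73) × 55 / (72 × 3.394) × 0.85 = 3685.0 / 244.37 × 0.85 ≈ 12.8 mL/min
|102.5 − 12.8| = 89.7 mL/min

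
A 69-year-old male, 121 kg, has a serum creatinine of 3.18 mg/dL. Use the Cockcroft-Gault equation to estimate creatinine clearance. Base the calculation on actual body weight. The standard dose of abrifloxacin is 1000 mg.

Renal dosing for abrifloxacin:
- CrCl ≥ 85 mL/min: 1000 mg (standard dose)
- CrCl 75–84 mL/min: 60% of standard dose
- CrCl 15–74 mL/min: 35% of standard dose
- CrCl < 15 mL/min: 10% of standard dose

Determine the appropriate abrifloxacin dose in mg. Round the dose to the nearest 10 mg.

CrCl = (140 − 69) × 121 / (72 × 3.18) = 8591.0 / 228.96 ≈ 37.5 mL/min
CrCl ≈ 38 mL/min → bracket 15–74 mL/min.
35% of 1000 mg = 350 mg

350 mg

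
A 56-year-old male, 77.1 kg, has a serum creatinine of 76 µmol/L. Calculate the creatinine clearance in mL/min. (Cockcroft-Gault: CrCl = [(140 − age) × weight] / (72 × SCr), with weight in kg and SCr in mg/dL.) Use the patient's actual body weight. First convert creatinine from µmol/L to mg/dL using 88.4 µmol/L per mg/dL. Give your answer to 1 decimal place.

104.6 mL/min

SCr = 76 / 88.4 = 0.86 mg/dL
CrCl = (140 − 56) × 77.1 / (72 × 0.86) = 6476.4 / 61.92 ≈ 104.6 mL/min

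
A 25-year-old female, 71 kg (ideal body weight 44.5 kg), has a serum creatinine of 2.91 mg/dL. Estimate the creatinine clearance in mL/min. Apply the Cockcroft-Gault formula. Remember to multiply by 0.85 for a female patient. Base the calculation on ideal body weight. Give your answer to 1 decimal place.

CrCl = (140 − 25) × 44.5 / (72 × 2.91) × 0.85 = 5117.5 / 209.52 × 0.85 ≈ 20.8 mL/min

20.8 mL/min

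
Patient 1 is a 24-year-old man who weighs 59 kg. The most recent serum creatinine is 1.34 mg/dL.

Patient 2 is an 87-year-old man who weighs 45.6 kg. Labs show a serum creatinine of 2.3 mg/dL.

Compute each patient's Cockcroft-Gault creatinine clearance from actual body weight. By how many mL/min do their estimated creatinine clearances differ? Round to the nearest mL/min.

56 mL/min

Patient 1: CrCl = (140 − 24) × 59 / (72 × 1.34) = 6844.0 / 96.48 ≈ 70.9 mL/min
Patient 2: CrCl = (140 − 87) × 45.6 / (72 × 2.3) = 2416.8 / 165.60 ≈ 14.6 mL/min
|70.9 − 14.6| = 56.3 mL/min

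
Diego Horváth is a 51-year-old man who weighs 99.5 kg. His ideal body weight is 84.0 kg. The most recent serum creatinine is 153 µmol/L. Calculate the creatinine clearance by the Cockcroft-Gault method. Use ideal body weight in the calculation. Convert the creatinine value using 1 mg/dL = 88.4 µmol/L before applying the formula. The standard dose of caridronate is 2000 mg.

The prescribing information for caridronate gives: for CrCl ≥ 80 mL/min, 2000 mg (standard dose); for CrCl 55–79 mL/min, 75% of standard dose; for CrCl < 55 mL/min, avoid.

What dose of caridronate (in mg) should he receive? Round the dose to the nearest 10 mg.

SCr = 153 / 88.4 = 1.731 mg/dL
CrCl = (140 − 51) × 84 / (72 × 1.731) = 7476.0 / 124.63 ≈ 60.0 mL/min
CrCl ≈ 60 mL/min → bracket 55–79 mL/min.
75% of 2000 mg = 1500 mg

1500 mg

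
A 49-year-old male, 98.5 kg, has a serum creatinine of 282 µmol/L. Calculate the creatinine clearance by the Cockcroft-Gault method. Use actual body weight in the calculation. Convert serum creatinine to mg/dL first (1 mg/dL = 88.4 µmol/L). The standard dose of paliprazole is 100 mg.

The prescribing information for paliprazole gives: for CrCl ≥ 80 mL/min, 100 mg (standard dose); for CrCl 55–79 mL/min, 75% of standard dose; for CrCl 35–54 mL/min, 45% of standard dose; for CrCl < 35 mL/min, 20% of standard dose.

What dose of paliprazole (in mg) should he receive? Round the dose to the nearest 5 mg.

45 mg

SCr = 282 / 88.4 = 3.19 mg/dL
CrCl = (140 − 49) × 98.5 / (72 × 3.19) = 8963.5 / 229.68 ≈ 39.0 mL/min
CrCl ≈ 39 mL/min → bracket 35–54 mL/min.
45% of 100 mg = 45 mg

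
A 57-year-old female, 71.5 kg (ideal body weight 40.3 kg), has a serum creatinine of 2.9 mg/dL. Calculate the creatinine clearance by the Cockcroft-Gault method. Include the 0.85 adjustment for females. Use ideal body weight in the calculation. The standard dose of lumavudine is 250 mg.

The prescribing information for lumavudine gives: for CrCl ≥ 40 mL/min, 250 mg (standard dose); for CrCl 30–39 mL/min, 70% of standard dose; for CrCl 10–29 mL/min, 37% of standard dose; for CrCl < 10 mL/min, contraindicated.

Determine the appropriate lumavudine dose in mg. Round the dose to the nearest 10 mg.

CrCl = (140 − 57) × 40.3 / (72 × 2.9) × 0.85 = 3344.9 / 208.80 × 0.85 ≈ 13.6 mL/min
CrCl ≈ 14 mL/min → bracket 10–29 mL/min.
37% of 250 mg = 92.5 mg → 90 mg

90 mg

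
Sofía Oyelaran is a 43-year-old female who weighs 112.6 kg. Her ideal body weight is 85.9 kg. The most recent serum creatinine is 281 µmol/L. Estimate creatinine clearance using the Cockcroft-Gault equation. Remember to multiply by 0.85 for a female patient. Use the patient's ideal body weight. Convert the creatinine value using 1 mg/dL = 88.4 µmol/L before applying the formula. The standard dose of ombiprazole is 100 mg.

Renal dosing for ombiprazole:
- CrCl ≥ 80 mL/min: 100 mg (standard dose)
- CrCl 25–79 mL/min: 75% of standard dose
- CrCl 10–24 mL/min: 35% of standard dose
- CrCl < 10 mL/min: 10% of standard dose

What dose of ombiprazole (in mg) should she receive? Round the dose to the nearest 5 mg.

SCr = 281 / 88.4 = 3.179 mg/dL
CrCl = (140 − 43) × 85.9 / (72 × 3.179) × 0.85 = 8332.3 / 228.89 × 0.85 ≈ 30.9 mL/min
CrCl ≈ 31 mL/min → bracket 25–79 mL/min.
75% of 100 mg = 75 mg

75 mg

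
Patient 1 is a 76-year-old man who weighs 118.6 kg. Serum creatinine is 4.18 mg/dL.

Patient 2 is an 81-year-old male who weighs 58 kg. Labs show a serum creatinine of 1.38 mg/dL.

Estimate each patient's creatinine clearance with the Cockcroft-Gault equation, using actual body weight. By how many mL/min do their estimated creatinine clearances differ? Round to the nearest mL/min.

Patient 1: CrCl = (140 − 76) × 118.6 / (72 × 4.18) = 7590.4 / 300.96 ≈ 25.2 mL/min
Patient 2: CrCl = (140 − 81) × 58 / (72 × 1.38) = 3422.0 / 99.36 ≈ 34.4 mL/min
|25.2 − 34.4| = 9.2 mL/min

9 mL/min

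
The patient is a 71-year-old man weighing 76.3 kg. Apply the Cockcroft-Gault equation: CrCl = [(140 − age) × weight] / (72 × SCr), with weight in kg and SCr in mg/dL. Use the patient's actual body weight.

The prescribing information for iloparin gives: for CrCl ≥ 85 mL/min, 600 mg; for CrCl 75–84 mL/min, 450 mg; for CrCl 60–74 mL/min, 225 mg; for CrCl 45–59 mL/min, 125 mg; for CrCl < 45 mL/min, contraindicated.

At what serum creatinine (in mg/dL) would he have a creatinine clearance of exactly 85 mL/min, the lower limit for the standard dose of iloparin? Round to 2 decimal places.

0.86 mg/dL

Standard dose requires CrCl ≥ 85 mL/min.
Set (140 − 71) × 76.3 / (72 × SCr) = 85
SCr = (140 − 71) × 76.3 / (72 × 85) = 0.860 mg/dL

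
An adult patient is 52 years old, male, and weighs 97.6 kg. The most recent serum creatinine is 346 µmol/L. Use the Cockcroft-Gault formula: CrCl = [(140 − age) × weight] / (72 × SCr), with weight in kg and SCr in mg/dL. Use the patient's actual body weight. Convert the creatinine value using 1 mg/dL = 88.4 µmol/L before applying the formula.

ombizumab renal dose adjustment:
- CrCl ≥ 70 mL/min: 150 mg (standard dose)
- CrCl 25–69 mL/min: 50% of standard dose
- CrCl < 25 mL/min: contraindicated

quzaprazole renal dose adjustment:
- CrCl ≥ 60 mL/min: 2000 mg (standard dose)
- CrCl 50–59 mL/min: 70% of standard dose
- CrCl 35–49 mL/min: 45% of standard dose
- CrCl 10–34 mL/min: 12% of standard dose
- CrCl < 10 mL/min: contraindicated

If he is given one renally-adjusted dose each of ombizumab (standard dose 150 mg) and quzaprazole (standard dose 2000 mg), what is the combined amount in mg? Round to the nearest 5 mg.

SCr = 346 / 88.4 = 3.914 mg/dL
CrCl = (140 − 52) × 97.6 / (72 × 3.914) = 8588.8 / 281.81 ≈ 30.5 mL/min
CrCl ≈ 30 mL/min.
ombizumab: 25–69 mL/min → 50% of 150 mg = 75 mg.
quzaprazole: 10–34 mL/min → 12% of 2000 mg = 240 mg.
Total = 75 + 240 = 315 mg.

315 mg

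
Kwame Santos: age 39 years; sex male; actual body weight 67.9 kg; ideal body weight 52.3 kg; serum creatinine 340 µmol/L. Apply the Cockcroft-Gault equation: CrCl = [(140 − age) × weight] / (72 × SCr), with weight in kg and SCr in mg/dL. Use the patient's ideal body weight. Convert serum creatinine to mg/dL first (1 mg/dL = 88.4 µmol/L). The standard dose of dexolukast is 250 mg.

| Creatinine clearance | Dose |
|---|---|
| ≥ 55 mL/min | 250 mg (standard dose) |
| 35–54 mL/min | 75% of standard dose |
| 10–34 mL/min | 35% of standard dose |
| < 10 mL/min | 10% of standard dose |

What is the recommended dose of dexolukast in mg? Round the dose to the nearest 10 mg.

SCr = 340 / 88.4 = 3.846 mg/dL
CrCl = (140 − 39) × 52.3 / (72 × 3.846) = 5282.3 / 276.91 ≈ 19.1 mL/min
CrCl ≈ 19 mL/min → bracket 10–34 mL/min.
35% of 250 mg = 87.5 mg → 90 mg

90 mg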